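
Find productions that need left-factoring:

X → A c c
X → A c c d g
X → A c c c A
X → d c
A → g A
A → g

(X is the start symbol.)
Yes, X has productions with common prefix 'A c c'; A has productions with common prefix 'g'

Left-factoring is needed when two productions for the same non-terminal
share a common prefix on the right-hand side.

Productions for X:
  X → A c c
  X → A c c d g
  X → A c c c A
  X → d c
Productions for A:
  A → g A
  A → g

Found common prefix 'A c c' in productions for X
Found common prefix 'g' in productions for A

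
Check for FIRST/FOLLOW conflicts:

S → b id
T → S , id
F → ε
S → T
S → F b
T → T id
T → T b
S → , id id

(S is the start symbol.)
No FIRST/FOLLOW conflicts.

A FIRST/FOLLOW conflict occurs when a non-terminal N has a nullable alternative N → β (β ⇒* ε) and another alternative N → α with FIRST(α) ∩ FOLLOW(N) ≠ ∅: on such a lookahead the parser cannot decide between expanding α and letting N vanish via β.

Nullable non-terminals: F.
F has a nullable alternative but only one production, so nothing to check.

S, T have no nullable alternative, so no FIRST/FOLLOW check is needed there.

No FIRST/FOLLOW conflicts found.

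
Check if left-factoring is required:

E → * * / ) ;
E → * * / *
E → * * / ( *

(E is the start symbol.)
Left-factoring is needed when two productions for the same non-terminal
share a common prefix on the right-hand side.

Productions for E:
  E → * * / ) ;
  E → * * / *
  E → * * / ( *

Found common prefix '* * /' in productions for E

Answer: Yes, E has productions with common prefix '* * /'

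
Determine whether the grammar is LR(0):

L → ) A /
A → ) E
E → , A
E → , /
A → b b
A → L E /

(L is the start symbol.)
Yes, the grammar is LR(0)

A grammar is LR(0) if no state in the canonical LR(0) collection has:
  - both a shift item (dot before a terminal) and a complete item (shift-reduce conflict), or
  - two or more complete items (reduce-reduce conflict; the accept item [L' → L .] counts as a complete item here).

Augment with L' → L and build the canonical LR(0) collection (I0 = CLOSURE({[L' → . L]}), then GOTO on every symbol after a dot until no new states appear). It has 15 states:
  I0: { [L → . ) A /], [L' → . L] }  — shift
  I1: { [A → . ) E], [A → . L E /], [A → . b b], [L → ) . A /], [L → . ) A /] }  — shift
  I2: { [L' → L .] }  — accept
  I3: { [A → ) . E], [A → . ) E], [A → . L E /], [A → . b b], [E → . , /], [E → . , A], [L → ) . A /], [L → . ) A /] }  — shift
  I4: { [L → ) A . /] }  — shift
  I5: { [A → L . E /], [E → . , /], [E → . , A] }  — shift
  I6: { [A → b . b] }  — shift
  I7: { [A → b b .] }  — reduce
  I8: { [A → . ) E], [A → . L E /], [A → . b b], [E → , . /], [E → , . A], [L → . ) A /] }  — shift
  I9: { [A → L E . /] }  — shift
  I10: { [A → L E / .] }  — reduce
  I11: { [E → , / .] }  — reduce
  I12: { [E → , A .] }  — reduce
  I13: { [L → ) A / .] }  — reduce
  I14: { [A → ) E .] }  — reduce

Every state is either a pure shift/goto state or contains exactly one complete item and nothing to shift — no conflicts. The grammar is LR(0).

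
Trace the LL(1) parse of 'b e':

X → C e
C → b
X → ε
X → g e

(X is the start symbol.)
LL(1) parsing maintains a stack (initially the start symbol over $) and the input. At each step: if the stack top is a terminal, match it against the current input token; if it is a non-terminal N, replace it with the RHS of M[N, lookahead] (the unique production whose predict set contains the lookahead).

Stack is shown with the top on the left.

Stack  Input  Action
--------------------
X $    b e $  output X → C e
C e $  b e $  output C → b
b e $  b e $  match 'b'
e $    e $    match 'e'
$      $      accept

The string is accepted.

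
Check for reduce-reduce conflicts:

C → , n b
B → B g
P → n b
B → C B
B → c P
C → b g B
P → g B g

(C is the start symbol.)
Augment with C' → C and build the canonical LR(0) collection (I0 = CLOSURE({[C' → . C]}), then GOTO on every symbol after a dot until no new states appear). It has 18 states:
  I0: { [C → . , n b], [C → . b g B], [C' → . C] }  — shift
  I1: { [C → , . n b] }  — shift
  I2: { [C' → C .] }  — accept
  I3: { [C → b . g B] }  — shift
  I4: { [B → . B g], [B → . C B], [B → . c P], [C → . , n b], [C → . b g B], [C → b g . B] }  — shift
  I5: { [B → B . g], [C → b g B .] }  — shift, reduce
  I6: { [B → . B g], [B → . C B], [B → . c P], [B → C . B], [C → . , n b], [C → . b g B] }  — shift
  I7: { [B → c . P], [P → . g B g], [P → . n b] }  — shift
  I8: { [B → c P .] }  — reduce
  I9: { [B → . B g], [B → . C B], [B → . c P], [C → . , n b], [C → . b g B], [P → g . B g] }  — shift
  I10: { [P → n . b] }  — shift
  I11: { [P → n b .] }  — reduce
  I12: { [B → B . g], [P → g B . g] }  — shift
  I13: { [B → B g .], [P → g B g .] }  — 2 reduces
  I14: { [B → B . g], [B → C B .] }  — shift, reduce
  I15: { [B → B g .] }  — reduce
  I16: { [C → , n . b] }  — shift
  I17: { [C → , n b .] }  — reduce

I13 contains complete items [B → B g .], [P → g B g .] — reduce-reduce conflict.

Answer: Yes — I13: [B → B g .] vs [P → g B g .]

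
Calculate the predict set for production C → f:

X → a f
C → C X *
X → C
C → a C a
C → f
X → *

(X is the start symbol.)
PREDICT(C → f) = (FIRST(RHS) \ {ε}) ∪ (FOLLOW(C) if ε ∈ FIRST(RHS), i.e. RHS ⇒* ε)
FIRST(f) = { 'f' }
ε ∉ FIRST(f), so FOLLOW(C) is not added.
PREDICT(C → f) = { 'f' }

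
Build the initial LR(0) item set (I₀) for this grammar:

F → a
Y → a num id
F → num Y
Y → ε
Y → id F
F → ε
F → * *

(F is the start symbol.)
First, augment the grammar with F' → F
I₀ = CLOSURE({ [F' → . F] }):
  [F' → . F] has the dot before F: add [F → . a], [F → . num Y], [F → .], [F → . * *]
No further items can be added.

I₀ = { [F → . * *], [F → . a], [F → . num Y], [F → .], [F' → . F] }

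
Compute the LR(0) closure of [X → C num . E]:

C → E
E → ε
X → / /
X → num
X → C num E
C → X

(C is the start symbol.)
To compute CLOSURE, for each item [A → α.Bβ] where B is a non-terminal, add [B → .γ] for all productions B → γ; repeat for the newly added items until nothing changes.

Start with: [X → C num . E]
  [X → C num . E] has the dot before E: add [E → .]
No further items can be added.

CLOSURE = { [E → .], [X → C num . E] }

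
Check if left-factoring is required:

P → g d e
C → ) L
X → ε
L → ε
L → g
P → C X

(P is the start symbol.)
No, left-factoring is not needed

Left-factoring is needed when two productions for the same non-terminal
share a common prefix on the right-hand side.

Productions for P:
  P → g d e
  P → C X
Productions for L:
  L → ε
  L → g

No common prefixes found.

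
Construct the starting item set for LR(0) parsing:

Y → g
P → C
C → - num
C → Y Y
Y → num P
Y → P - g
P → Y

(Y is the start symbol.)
First, augment the grammar with Y' → Y
I₀ = CLOSURE({ [Y' → . Y] }):
  [Y' → . Y] has the dot before Y: add [Y → . g], [Y → . num P], [Y → . P - g]
  [Y → . P - g] has the dot before P: add [P → . C], [P → . Y]
  [P → . C] has the dot before C: add [C → . - num], [C → . Y Y]
No further items can be added.

I₀ = { [C → . - num], [C → . Y Y], [P → . C], [P → . Y], [Y → . P - g], [Y → . g], [Y → . num P], [Y' → . Y] }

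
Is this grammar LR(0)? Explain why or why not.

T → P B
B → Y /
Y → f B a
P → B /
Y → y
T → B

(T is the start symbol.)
No. Shift-reduce conflict between [T → B .] and [P → B . /]

A grammar is LR(0) if no state in the canonical LR(0) collection has:
  - both a shift item (dot before a terminal) and a complete item (shift-reduce conflict), or
  - two or more complete items (reduce-reduce conflict; the accept item [T' → T .] counts as a complete item here).

Augment with T' → T and build the canonical LR(0) collection (I0 = CLOSURE({[T' → . T]}), then GOTO on every symbol after a dot until no new states appear). It has 12 states:
  I0: { [B → . Y /], [P → . B /], [T → . B], [T → . P B], [T' → . T], [Y → . f B a], [Y → . y] }  — shift
  I1: { [P → B . /], [T → B .] }  — shift, reduce
  I2: { [B → . Y /], [T → P . B], [Y → . f B a], [Y → . y] }  — shift
  I3: { [T' → T .] }  — accept
  I4: { [B → Y . /] }  — shift
  I5: { [B → . Y /], [Y → . f B a], [Y → . y], [Y → f . B a] }  — shift
  I6: { [Y → y .] }  — reduce
  I7: { [Y → f B . a] }  — shift
  I8: { [Y → f B a .] }  — reduce
  I9: { [B → Y / .] }  — reduce
  I10: { [T → P B .] }  — reduce
  I11: { [P → B / .] }  — reduce

Conflict in state I1:
  Shift-reduce conflict between [T → B .] and [P → B . /]
So the grammar is NOT LR(0).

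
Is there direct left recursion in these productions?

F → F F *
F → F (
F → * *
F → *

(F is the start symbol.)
Direct left recursion occurs when N → N α for some non-terminal N (the right-hand side begins with the left-hand side itself).

F → F F *: LEFT RECURSIVE (starts with F)
F → F (: LEFT RECURSIVE (starts with F)
F → * *: starts with '*'
F → *: starts with '*'

The grammar has direct left recursion on: F.

Answer: Yes, F is left-recursive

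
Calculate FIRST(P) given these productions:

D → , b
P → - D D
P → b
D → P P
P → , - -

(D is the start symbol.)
{ ',', '-', 'b' }

From P → - D D:
  - '-' is a terminal: add '-' and stop
From P → b:
  - b is a terminal: add 'b' and stop
From P → , - -:
  - ',' is a terminal: add ',' and stop

Collecting: FIRST(P) = { ',', '-', 'b' }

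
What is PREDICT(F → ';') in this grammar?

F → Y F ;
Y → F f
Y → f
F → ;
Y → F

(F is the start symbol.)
{ ';' }

PREDICT(F → ';') = (FIRST(RHS) \ {ε}) ∪ (FOLLOW(F) if ε ∈ FIRST(RHS), i.e. RHS ⇒* ε)
FIRST(';') = { ';' }
ε ∉ FIRST(';'), so FOLLOW(F) is not added.
PREDICT(F → ';') = { ';' }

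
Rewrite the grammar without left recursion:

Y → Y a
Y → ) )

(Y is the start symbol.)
Y → ) ) Y'
Y' → a Y'
Y' → ε

Y is directly left-recursive. The standard transformation for
  A → A α₁ | ... | A α_m | β₁ | ... | β_n
is
  A  → β₁ A' | ... | β_n A'
  A' → α₁ A' | ... | α_m A' | ε

Y → ) ) becomes Y → ) ) Y'
Y → Y a becomes Y' → a Y'
Add Y' → ε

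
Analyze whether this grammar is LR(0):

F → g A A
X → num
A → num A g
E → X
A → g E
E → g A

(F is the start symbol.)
A grammar is LR(0) if no state in the canonical LR(0) collection has:
  - both a shift item (dot before a terminal) and a complete item (shift-reduce conflict), or
  - two or more complete items (reduce-reduce conflict; the accept item [F' → F .] counts as a complete item here).

Augment with F' → F and build the canonical LR(0) collection (I0 = CLOSURE({[F' → . F]}), then GOTO on every symbol after a dot until no new states appear). It has 14 states:
  I0: { [F → . g A A], [F' → . F] }  — shift
  I1: { [F' → F .] }  — accept
  I2: { [A → . g E], [A → . num A g], [F → g . A A] }  — shift
  I3: { [A → . g E], [A → . num A g], [F → g A . A] }  — shift
  I4: { [A → g . E], [E → . X], [E → . g A], [X → . num] }  — shift
  I5: { [A → . g E], [A → . num A g], [A → num . A g] }  — shift
  I6: { [A → num A . g] }  — shift
  I7: { [A → num A g .] }  — reduce
  I8: { [A → g E .] }  — reduce
  I9: { [E → X .] }  — reduce
  I10: { [A → . g E], [A → . num A g], [E → g . A] }  — shift
  I11: { [X → num .] }  — reduce
  I12: { [E → g A .] }  — reduce
  I13: { [F → g A A .] }  — reduce

Every state is either a pure shift/goto state or contains exactly one complete item and nothing to shift — no conflicts. The grammar is LR(0).

Answer: Yes, the grammar is LR(0)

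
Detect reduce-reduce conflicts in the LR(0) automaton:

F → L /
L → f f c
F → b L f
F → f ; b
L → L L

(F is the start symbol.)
Augment with F' → F and build the canonical LR(0) collection (I0 = CLOSURE({[F' → . F]}), then GOTO on every symbol after a dot until no new states appear). It has 14 states:
  I0: { [F → . L /], [F → . b L f], [F → . f ; b], [F' → . F], [L → . L L], [L → . f f c] }  — shift
  I1: { [F' → F .] }  — accept
  I2: { [F → L . /], [L → . L L], [L → . f f c], [L → L . L] }  — shift
  I3: { [F → b . L f], [L → . L L], [L → . f f c] }  — shift
  I4: { [F → f . ; b], [L → f . f c] }  — shift
  I5: { [F → f ; . b] }  — shift
  I6: { [L → f f . c] }  — shift
  I7: { [L → f f c .] }  — reduce
  I8: { [F → f ; b .] }  — reduce
  I9: { [F → b L . f], [L → . L L], [L → . f f c], [L → L . L] }  — shift
  I10: { [L → f . f c] }  — shift
  I11: { [L → . L L], [L → . f f c], [L → L . L], [L → L L .] }  — shift, reduce
  I12: { [F → b L f .], [L → f . f c] }  — shift, reduce
  I13: { [F → L / .] }  — reduce

No state contains more than one complete item.

Answer: No reduce-reduce conflicts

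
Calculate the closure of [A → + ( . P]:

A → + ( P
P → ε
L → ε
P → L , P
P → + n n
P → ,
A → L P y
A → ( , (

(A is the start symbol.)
Start with: [A → + ( . P]
  [A → + ( . P] has the dot before P: add [P → .], [P → . L , P], [P → . + n n], [P → . ,]
  [P → . L , P] has the dot before L: add [L → .]
No further items can be added.

CLOSURE = { [A → + ( . P], [L → .], [P → . + n n], [P → . ,], [P → . L , P], [P → .] }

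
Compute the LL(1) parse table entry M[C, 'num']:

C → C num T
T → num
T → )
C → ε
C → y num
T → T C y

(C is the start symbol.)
To find M[C, 'num'], we find productions for C where 'num' is in the predict set (PREDICT(N → α) = (FIRST(α) \ {ε}) ∪ (FOLLOW(N) if α ⇒* ε)).

Relevant sets:
  FIRST(C) = { 'num', 'y', ε }
  FOLLOW(C) = { $, 'num', 'y' }

C → C num T: PREDICT = { 'num', 'y' }
  'num' is in predict set, so this production goes in M[C, 'num']
C → ε: PREDICT = { $, 'num', 'y' }
  'num' is in predict set, so this production goes in M[C, 'num']
C → y num: PREDICT = { 'y' }

M[C, 'num'] = C → C num T, C → ε  (a multiply-defined cell — the grammar is not LL(1))

Answer: C → C num T, C → ε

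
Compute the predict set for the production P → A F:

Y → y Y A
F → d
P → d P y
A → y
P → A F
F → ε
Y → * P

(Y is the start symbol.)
PREDICT(P → A F) = (FIRST(RHS) \ {ε}) ∪ (FOLLOW(P) if ε ∈ FIRST(RHS), i.e. RHS ⇒* ε)
FIRST(A) = { 'y' }
FIRST(A F) = { 'y' }
ε ∉ FIRST(A F), so FOLLOW(P) is not added.
PREDICT(P → A F) = { 'y' }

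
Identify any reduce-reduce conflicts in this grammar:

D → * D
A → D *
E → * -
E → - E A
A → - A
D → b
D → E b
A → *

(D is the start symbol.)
Augment with D' → D and build the canonical LR(0) collection (I0 = CLOSURE({[D' → . D]}), then GOTO on every symbol after a dot until no new states appear). It has 20 states:
  I0: { [D → . * D], [D → . E b], [D → . b], [D' → . D], [E → . * -], [E → . - E A] }  — shift
  I1: { [D → * . D], [D → . * D], [D → . E b], [D → . b], [E → * . -], [E → . * -], [E → . - E A] }  — shift
  I2: { [E → - . E A], [E → . * -], [E → . - E A] }  — shift
  I3: { [D' → D .] }  — accept
  I4: { [D → E . b] }  — shift
  I5: { [D → b .] }  — reduce
  I6: { [D → E b .] }  — reduce
  I7: { [E → * . -] }  — shift
  I8: { [A → . *], [A → . - A], [A → . D *], [D → . * D], [D → . E b], [D → . b], [E → - E . A], [E → . * -], [E → . - E A] }  — shift
  I9: { [A → * .], [D → * . D], [D → . * D], [D → . E b], [D → . b], [E → * . -], [E → . * -], [E → . - E A] }  — shift, reduce
  I10: { [A → - . A], [A → . *], [A → . - A], [A → . D *], [D → . * D], [D → . E b], [D → . b], [E → - . E A], [E → . * -], [E → . - E A] }  — shift
  I11: { [E → - E A .] }  — reduce
  I12: { [A → D . *] }  — shift
  I13: { [A → D * .] }  — reduce
  I14: { [A → - A .] }  — reduce
  I15: { [A → . *], [A → . - A], [A → . D *], [D → . * D], [D → . E b], [D → . b], [D → E . b], [E → - E . A], [E → . * -], [E → . - E A] }  — shift
  I16: { [D → E b .], [D → b .] }  — 2 reduces
  I17: { [E → * - .], [E → - . E A], [E → . * -], [E → . - E A] }  — shift, reduce
  I18: { [D → * D .] }  — reduce
  I19: { [E → * - .] }  — reduce

I16 contains complete items [D → E b .], [D → b .] — reduce-reduce conflict.

Answer: Yes — I16: [D → E b .] vs [D → b .]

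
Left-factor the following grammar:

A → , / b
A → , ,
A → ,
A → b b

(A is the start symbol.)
Left-factoring transforms A → αβ₁ | αβ₂ into A → αA' and A' → β₁ | β₂
(α is the longest common prefix among the alternatives). Repeat until
no nonterminal has two alternatives with a common prefix.

Round 1: A has alternatives sharing prefix ','. Introduce A': A → , A'
  Add: A' → / b
  Add: A' → ,
  Add: A' → ε

No remaining common prefixes — done.

Resulting grammar:
A → , A'
A' → / b
A' → ,
A' → ε
A → b b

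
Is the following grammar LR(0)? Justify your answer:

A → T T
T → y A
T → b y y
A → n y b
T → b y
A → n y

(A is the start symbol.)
A grammar is LR(0) if no state in the canonical LR(0) collection has:
  - both a shift item (dot before a terminal) and a complete item (shift-reduce conflict), or
  - two or more complete items (reduce-reduce conflict; the accept item [A' → A .] counts as a complete item here).

Augment with A' → A and build the canonical LR(0) collection (I0 = CLOSURE({[A' → . A]}), then GOTO on every symbol after a dot until no new states appear). It has 12 states:
  I0: { [A → . T T], [A → . n y b], [A → . n y], [A' → . A], [T → . b y y], [T → . b y], [T → . y A] }  — shift
  I1: { [A' → A .] }  — accept
  I2: { [A → T . T], [T → . b y y], [T → . b y], [T → . y A] }  — shift
  I3: { [T → b . y y], [T → b . y] }  — shift
  I4: { [A → n . y b], [A → n . y] }  — shift
  I5: { [A → . T T], [A → . n y b], [A → . n y], [T → . b y y], [T → . b y], [T → . y A], [T → y . A] }  — shift
  I6: { [T → y A .] }  — reduce
  I7: { [A → n y . b], [A → n y .] }  — shift, reduce
  I8: { [A → n y b .] }  — reduce
  I9: { [T → b y . y], [T → b y .] }  — shift, reduce
  I10: { [T → b y y .] }  — reduce
  I11: { [A → T T .] }  — reduce

Conflict in state I7:
  Shift-reduce conflict between [A → n y .] and [A → n y . b]
So the grammar is NOT LR(0).

Answer: No. Shift-reduce conflict between [A → n y .] and [A → n y . b]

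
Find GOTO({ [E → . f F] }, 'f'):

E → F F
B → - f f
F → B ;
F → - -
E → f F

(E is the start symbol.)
GOTO(I, 'f') = CLOSURE({ [A → αX.β] : [A → α.Xβ] ∈ I, X = 'f' })

Items with dot before 'f', with the dot advanced:
  [E → . f F] → [E → f . F]
Closure of the advanced items:
  [E → f . F] has the dot before F: add [F → . B ;], [F → . - -]
  [F → . B ;] has the dot before B: add [B → . - f f]

GOTO = { [B → . - f f], [E → f . F], [F → . - -], [F → . B ;] }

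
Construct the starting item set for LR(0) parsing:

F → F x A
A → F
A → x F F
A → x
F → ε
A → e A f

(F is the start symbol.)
{ [F → . F x A], [F → .], [F' → . F] }

First, augment the grammar with F' → F
I₀ = CLOSURE({ [F' → . F] }):
  [F' → . F] has the dot before F: add [F → . F x A], [F → .]
No further items can be added.

I₀ = { [F → . F x A], [F → .], [F' → . F] }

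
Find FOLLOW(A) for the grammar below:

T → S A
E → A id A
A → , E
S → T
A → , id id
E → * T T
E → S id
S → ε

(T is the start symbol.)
{ $, ',', 'id' }

To compute FOLLOW(A), find every occurrence of A on a right-hand side N → α A β: add FIRST(β) \ {ε}, and if β is empty or nullable also add FOLLOW(N). Iterate to a fixed point.

In T → S A: A is at the end, add FOLLOW(T)
In E → A id A: A is followed by id A, add FIRST(id A) \ {ε} = { 'id' }
In E → A id A: A is at the end, add FOLLOW(E)

The FOLLOW sets referred to above (computed the same way, to a fixed point):
  FOLLOW(T) = { $, ',', 'id' }
  FOLLOW(E) = { $, ',', 'id' }

Taking the union: FOLLOW(A) = { $, ',', 'id' }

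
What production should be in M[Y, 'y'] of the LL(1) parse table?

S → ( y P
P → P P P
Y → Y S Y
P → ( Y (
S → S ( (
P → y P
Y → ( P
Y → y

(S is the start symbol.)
To find M[Y, 'y'], we find productions for Y where 'y' is in the predict set (PREDICT(N → α) = (FIRST(α) \ {ε}) ∪ (FOLLOW(N) if α ⇒* ε)).

Relevant sets:
  FIRST(Y) = { '(', 'y' }

Y → Y S Y: PREDICT = { '(', 'y' }
  'y' is in predict set, so this production goes in M[Y, 'y']
Y → ( P: PREDICT = { '(' }
Y → y: PREDICT = { 'y' }
  'y' is in predict set, so this production goes in M[Y, 'y']

M[Y, 'y'] = Y → Y S Y, Y → y  (a multiply-defined cell — the grammar is not LL(1))

Answer: Y → Y S Y, Y → y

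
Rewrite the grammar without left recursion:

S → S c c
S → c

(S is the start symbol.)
S is directly left-recursive. The standard transformation for
  A → A α₁ | ... | A α_m | β₁ | ... | β_n
is
  A  → β₁ A' | ... | β_n A'
  A' → α₁ A' | ... | α_m A' | ε

S → c becomes S → c S'
S → S c c becomes S' → c c S'
Add S' → ε

Resulting grammar:
S → c S'
S' → c c S'
S' → ε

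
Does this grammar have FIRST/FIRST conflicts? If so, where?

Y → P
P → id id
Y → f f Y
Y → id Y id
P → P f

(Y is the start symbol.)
Yes. Y → P / Y → id Y id on { 'id' }; P → id id / P → P f on { 'id' }

A FIRST/FIRST conflict occurs when two productions N → α and N → β for the same non-terminal have FIRST(α) ∩ FIRST(β) ≠ ∅ (with ε ∈ FIRST of a nullable right-hand side, so two nullable alternatives also conflict).

FIRST sets of the non-terminals at (or reachable through a nullable prefix from) the front of some alternative:
  FIRST(P) = { 'id' }

Productions for Y:
  Y → P: FIRST = { 'id' }
  Y → f f Y: FIRST = { 'f' }
  Y → id Y id: FIRST = { 'id' }
Productions for P:
  P → id id: FIRST = { 'id' }
  P → P f: FIRST = { 'id' }

Conflict for Y: Y → P and Y → id Y id
  Overlap: { 'id' }
Conflict for P: P → id id and P → P f
  Overlap: { 'id' }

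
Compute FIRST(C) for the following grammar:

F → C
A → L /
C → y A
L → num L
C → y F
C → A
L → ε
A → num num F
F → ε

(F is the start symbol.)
{ '/', 'num', 'y' }

FIRST sets of the other non-terminals involved (by the same procedure, iterated to a fixed point):
  FIRST(A) = { '/', 'num' }

From C → y A:
  - y is a terminal: add 'y' and stop
From C → y F:
  - y is a terminal: add 'y' and stop
From C → A:
  - A is a non-terminal: add FIRST(A) \ {ε} = { '/', 'num' }
    A is not nullable, so stop

Collecting: FIRST(C) = { '/', 'num', 'y' }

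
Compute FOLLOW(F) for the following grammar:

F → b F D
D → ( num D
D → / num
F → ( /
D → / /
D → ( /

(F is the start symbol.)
To compute FOLLOW(F), find every occurrence of F on a right-hand side N → α F β: add FIRST(β) \ {ε}, and if β is empty or nullable also add FOLLOW(N). Iterate to a fixed point.

F is the start symbol, so $ ∈ FOLLOW(F).
In F → b F D: F is followed by D, add FIRST(D) \ {ε} = { '(', '/' }

Taking the union: FOLLOW(F) = { $, '(', '/' }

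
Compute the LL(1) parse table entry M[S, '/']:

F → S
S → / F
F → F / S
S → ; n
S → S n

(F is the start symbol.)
To find M[S, '/'], we find productions for S where '/' is in the predict set (PREDICT(N → α) = (FIRST(α) \ {ε}) ∪ (FOLLOW(N) if α ⇒* ε)).

Relevant sets:
  FIRST(S) = { '/', ';' }

S → / F: PREDICT = { '/' }
  '/' is in predict set, so this production goes in M[S, '/']
S → ; n: PREDICT = { ';' }
S → S n: PREDICT = { '/', ';' }
  '/' is in predict set, so this production goes in M[S, '/']

M[S, '/'] = S → / F, S → S n  (a multiply-defined cell — the grammar is not LL(1))

Answer: S → / F, S → S n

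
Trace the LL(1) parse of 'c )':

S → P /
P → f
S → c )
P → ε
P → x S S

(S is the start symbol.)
Stack is shown with the top on the left.

Stack  Input  Action
--------------------
S $    c ) $  output S → c )
c ) $  c ) $  match 'c'
) $    ) $    match ')'
$      $      accept

The string is accepted.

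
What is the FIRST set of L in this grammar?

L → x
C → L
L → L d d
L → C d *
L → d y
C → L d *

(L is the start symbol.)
To compute FIRST(L), examine every production with L on the left-hand side, reading each right-hand side left to right until a non-nullable symbol is reached.

FIRST sets of the other non-terminals involved (by the same procedure, iterated to a fixed point):
  FIRST(C) = { 'd', 'x' }

From L → x:
  - x is a terminal: add 'x' and stop
From L → L d d:
  - L is the symbol being defined: contributes nothing new
    L is not nullable, so stop
From L → C d *:
  - C is a non-terminal: add FIRST(C) \ {ε} = { 'd', 'x' }
    C is not nullable, so stop
From L → d y:
  - d is a terminal: add 'd' and stop

Collecting: FIRST(L) = { 'd', 'x' }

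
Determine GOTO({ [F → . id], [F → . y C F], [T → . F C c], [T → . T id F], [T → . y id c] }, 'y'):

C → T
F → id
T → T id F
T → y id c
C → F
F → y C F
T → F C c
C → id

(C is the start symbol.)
{ [C → . F], [C → . T], [C → . id], [F → . id], [F → . y C F], [F → y . C F], [T → . F C c], [T → . T id F], [T → . y id c], [T → y . id c] }

GOTO(I, 'y') = CLOSURE({ [A → αX.β] : [A → α.Xβ] ∈ I, X = 'y' })

Items with dot before 'y', with the dot advanced:
  [F → . y C F] → [F → y . C F]
  [T → . y id c] → [T → y . id c]
Closure of the advanced items:
  [F → y . C F] has the dot before C: add [C → . T], [C → . F], [C → . id]
  [C → . T] has the dot before T: add [T → . T id F], [T → . y id c], [T → . F C c]
  [C → . F] has the dot before F: add [F → . id], [F → . y C F]

GOTO = { [C → . F], [C → . T], [C → . id], [F → . id], [F → . y C F], [F → y . C F], [T → . F C c], [T → . T id F], [T → . y id c], [T → y . id c] }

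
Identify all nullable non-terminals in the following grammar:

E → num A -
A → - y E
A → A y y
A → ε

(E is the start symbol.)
A non-terminal is nullable if it can derive ε (the empty string): either it has an ε-production, or it has a production whose right-hand side consists entirely of nullable non-terminals.

ε-productions: A → ε
So A is immediately nullable.
No further non-terminal can be added: every production for the remaining non-terminals contains a terminal or a non-nullable non-terminal.
Nullable = { 'A' }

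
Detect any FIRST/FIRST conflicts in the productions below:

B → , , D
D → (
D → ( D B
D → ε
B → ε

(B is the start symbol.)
A FIRST/FIRST conflict occurs when two productions N → α and N → β for the same non-terminal have FIRST(α) ∩ FIRST(β) ≠ ∅ (with ε ∈ FIRST of a nullable right-hand side, so two nullable alternatives also conflict).

Productions for B:
  B → , , D: FIRST = { ',' }
  B → ε: FIRST = { ε }
Productions for D:
  D → (: FIRST = { '(' }
  D → ( D B: FIRST = { '(' }
  D → ε: FIRST = { ε }

Conflict for D: D → ( and D → ( D B
  Overlap: { '(' }

Answer: Yes. D → '(' / D → '(' D B on { '(' }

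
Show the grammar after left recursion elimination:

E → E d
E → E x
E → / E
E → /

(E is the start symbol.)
E is directly left-recursive. The standard transformation for
  A → A α₁ | ... | A α_m | β₁ | ... | β_n
is
  A  → β₁ A' | ... | β_n A'
  A' → α₁ A' | ... | α_m A' | ε

E → / E becomes E → / E E'
E → / becomes E → / E'
E → E d becomes E' → d E'
E → E x becomes E' → x E'
Add E' → ε

Resulting grammar:
E → / E E'
E → / E'
E' → d E'
E' → x E'
E' → ε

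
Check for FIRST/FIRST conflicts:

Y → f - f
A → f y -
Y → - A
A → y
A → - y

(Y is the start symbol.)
No FIRST/FIRST conflicts.

A FIRST/FIRST conflict occurs when two productions N → α and N → β for the same non-terminal have FIRST(α) ∩ FIRST(β) ≠ ∅ (with ε ∈ FIRST of a nullable right-hand side, so two nullable alternatives also conflict).

Productions for Y:
  Y → f - f: FIRST = { 'f' }
  Y → - A: FIRST = { '-' }
Productions for A:
  A → f y -: FIRST = { 'f' }
  A → y: FIRST = { 'y' }
  A → - y: FIRST = { '-' }

All alternatives of each non-terminal have pairwise disjoint FIRST sets.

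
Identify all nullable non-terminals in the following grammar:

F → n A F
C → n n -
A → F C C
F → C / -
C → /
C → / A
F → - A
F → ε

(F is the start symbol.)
{ 'F' }

A non-terminal is nullable if it can derive ε (the empty string): either it has an ε-production, or it has a production whose right-hand side consists entirely of nullable non-terminals.

ε-productions: F → ε
So F is immediately nullable.
No further non-terminal can be added: every production for the remaining non-terminals contains a terminal or a non-nullable non-terminal.
Nullable = { 'F' }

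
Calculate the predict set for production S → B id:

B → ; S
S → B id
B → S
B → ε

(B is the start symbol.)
PREDICT(S → B id) = (FIRST(RHS) \ {ε}) ∪ (FOLLOW(S) if ε ∈ FIRST(RHS), i.e. RHS ⇒* ε)
FIRST(B) = { ';', 'id', ε }
FIRST(B id) = { ';', 'id' }
ε ∉ FIRST(B id), so FOLLOW(S) is not added.
PREDICT(S → B id) = { ';', 'id' }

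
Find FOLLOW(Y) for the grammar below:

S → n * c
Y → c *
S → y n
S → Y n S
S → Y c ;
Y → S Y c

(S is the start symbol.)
{ 'c', 'n' }

To compute FOLLOW(Y), find every occurrence of Y on a right-hand side N → α Y β: add FIRST(β) \ {ε}, and if β is empty or nullable also add FOLLOW(N). Iterate to a fixed point.

In S → Y n S: Y is followed by n S, add FIRST(n S) \ {ε} = { 'n' }
In S → Y c ;: Y is followed by c ';', add FIRST(c ';') \ {ε} = { 'c' }
In Y → S Y c: Y is followed by c, add FIRST(c) \ {ε} = { 'c' }

Taking the union: FOLLOW(Y) = { 'c', 'n' }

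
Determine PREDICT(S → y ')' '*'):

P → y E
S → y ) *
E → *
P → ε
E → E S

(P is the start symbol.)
{ 'y' }

PREDICT(S → y ')' '*') = (FIRST(RHS) \ {ε}) ∪ (FOLLOW(S) if ε ∈ FIRST(RHS), i.e. RHS ⇒* ε)
FIRST(y ')' '*') = { 'y' }
ε ∉ FIRST(y ')' '*'), so FOLLOW(S) is not added.
PREDICT(S → y ')' '*') = { 'y' }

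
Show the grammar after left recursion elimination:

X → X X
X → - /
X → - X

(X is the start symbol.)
X → - / X'
X → - X X'
X' → X X'
X' → ε

X is directly left-recursive. The standard transformation for
  A → A α₁ | ... | A α_m | β₁ | ... | β_n
is
  A  → β₁ A' | ... | β_n A'
  A' → α₁ A' | ... | α_m A' | ε

X → - / becomes X → - / X'
X → - X becomes X → - X X'
X → X X becomes X' → X X'
Add X' → ε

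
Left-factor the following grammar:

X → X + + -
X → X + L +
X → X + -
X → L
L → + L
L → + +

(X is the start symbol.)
X → X + X'
X' → + -
X' → L +
X' → -
X → L
L → + L'
L' → L
L' → +

Left-factoring transforms A → αβ₁ | αβ₂ into A → αA' and A' → β₁ | β₂
(α is the longest common prefix among the alternatives). Repeat until
no nonterminal has two alternatives with a common prefix.

Round 1: X has alternatives sharing prefix 'X +'. Introduce X': X → X + X'
  Add: X' → + -
  Add: X' → L +
  Add: X' → -

Round 2: L has alternatives sharing prefix '+'. Introduce L': L → + L'
  Add: L' → L
  Add: L' → +

No remaining common prefixes — done.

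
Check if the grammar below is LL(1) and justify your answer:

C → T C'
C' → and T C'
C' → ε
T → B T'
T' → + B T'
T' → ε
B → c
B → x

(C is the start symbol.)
Yes, the grammar is LL(1).

A grammar is LL(1) if for each non-terminal N with multiple productions, the predict sets of those productions are pairwise disjoint, where PREDICT(N → α) = (FIRST(α) \ {ε}) ∪ (FOLLOW(N) if α ⇒* ε).

Relevant sets:
  FOLLOW(C') = { $ }
  FOLLOW(T') = { $, 'and' }

For C':
  PREDICT(C' → and T C') = { 'and' }
  PREDICT(C' → ε) = { $ }
For T':
  PREDICT(T' → '+' B T') = { '+' }
  PREDICT(T' → ε) = { $, 'and' }
For B:
  PREDICT(B → c) = { 'c' }
  PREDICT(B → x) = { 'x' }
C, T have a single production, so nothing to check there.

All predict sets are disjoint. The grammar IS LL(1).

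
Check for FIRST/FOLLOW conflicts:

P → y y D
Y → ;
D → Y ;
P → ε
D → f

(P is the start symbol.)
Nullable non-terminals: P.

P: nullable alternative(s) P → ε; FOLLOW(P) = { $ }
  P → y y D: FIRST \ {ε} = { 'y' } — disjoint from FOLLOW(P)
  P → ε: FIRST \ {ε} = { } — this is the only nullable alternative, skip

D, Y have no nullable alternative, so no FIRST/FOLLOW check is needed there.

No FIRST/FOLLOW conflicts found.

Answer: No FIRST/FOLLOW conflicts.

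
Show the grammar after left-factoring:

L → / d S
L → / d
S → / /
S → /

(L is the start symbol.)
L → / d L'
L' → S
L' → ε
S → / S'
S' → /
S' → ε

Left-factoring transforms A → αβ₁ | αβ₂ into A → αA' and A' → β₁ | β₂
(α is the longest common prefix among the alternatives). Repeat until
no nonterminal has two alternatives with a common prefix.

Round 1: L has alternatives sharing prefix '/ d'. Introduce L': L → / d L'
  Add: L' → S
  Add: L' → ε

Round 2: S has alternatives sharing prefix '/'. Introduce S': S → / S'
  Add: S' → /
  Add: S' → ε

No remaining common prefixes — done.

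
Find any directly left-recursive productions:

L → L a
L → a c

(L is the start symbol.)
L → L a: LEFT RECURSIVE (starts with L)
L → a c: starts with a

The grammar has direct left recursion on: L.

Answer: Yes, L is left-recursive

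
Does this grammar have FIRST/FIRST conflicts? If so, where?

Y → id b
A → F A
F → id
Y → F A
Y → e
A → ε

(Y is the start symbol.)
Yes. Y → id b / Y → F A on { 'id' }

A FIRST/FIRST conflict occurs when two productions N → α and N → β for the same non-terminal have FIRST(α) ∩ FIRST(β) ≠ ∅ (with ε ∈ FIRST of a nullable right-hand side, so two nullable alternatives also conflict).

FIRST sets of the non-terminals at (or reachable through a nullable prefix from) the front of some alternative:
  FIRST(F) = { 'id' }

Productions for Y:
  Y → id b: FIRST = { 'id' }
  Y → F A: FIRST = { 'id' }
  Y → e: FIRST = { 'e' }
Productions for A:
  A → F A: FIRST = { 'id' }
  A → ε: FIRST = { ε }
F has only one production, so no FIRST/FIRST conflict is possible there.

Conflict for Y: Y → id b and Y → F A
  Overlap: { 'id' }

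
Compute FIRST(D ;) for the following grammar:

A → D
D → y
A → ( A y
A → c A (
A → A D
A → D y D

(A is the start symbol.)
FIRST sets of the non-terminals involved (from the grammar, by fixed-point iteration):
  FIRST(D) = { 'y' }

To compute FIRST(D ;), process the symbols left to right:
Symbol D is a non-terminal. Add FIRST(D) \ {ε} = { 'y' }
D is not nullable (ε ∉ FIRST(D)), so stop here.
FIRST(D ;) = { 'y' }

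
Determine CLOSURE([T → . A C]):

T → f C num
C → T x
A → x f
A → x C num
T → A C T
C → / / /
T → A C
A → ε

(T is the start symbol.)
To compute CLOSURE, for each item [A → α.Bβ] where B is a non-terminal, add [B → .γ] for all productions B → γ; repeat for the newly added items until nothing changes.

Start with: [T → . A C]
  [T → . A C] has the dot before A: add [A → . x f], [A → . x C num], [A → .]
No further items can be added.

CLOSURE = { [A → . x C num], [A → . x f], [A → .], [T → . A C] }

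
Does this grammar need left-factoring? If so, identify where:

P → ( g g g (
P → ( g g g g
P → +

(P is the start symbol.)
Left-factoring is needed when two productions for the same non-terminal
share a common prefix on the right-hand side.

Productions for P:
  P → ( g g g (
  P → ( g g g g
  P → +

Found common prefix '( g g g' in productions for P

Answer: Yes, P has productions with common prefix '( g g g'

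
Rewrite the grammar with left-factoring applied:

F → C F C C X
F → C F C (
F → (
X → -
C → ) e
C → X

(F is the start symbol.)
F → C F C F'
F' → C X
F' → (
F → (
X → -
C → ) e
C → X

Left-factoring transforms A → αβ₁ | αβ₂ into A → αA' and A' → β₁ | β₂
(α is the longest common prefix among the alternatives). Repeat until
no nonterminal has two alternatives with a common prefix.

Round 1: F has alternatives sharing prefix 'C F C'. Introduce F': F → C F C F'
  Add: F' → C X
  Add: F' → (

No remaining common prefixes — done.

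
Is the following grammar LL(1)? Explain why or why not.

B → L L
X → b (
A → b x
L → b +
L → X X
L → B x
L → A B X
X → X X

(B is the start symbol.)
Relevant sets:
  FIRST(X) = { 'b' }
  FIRST(B) = { 'b' }
  FIRST(A) = { 'b' }

For X:
  PREDICT(X → b '(') = { 'b' }
  PREDICT(X → X X) = { 'b' }
For L:
  PREDICT(L → b '+') = { 'b' }
  PREDICT(L → X X) = { 'b' }
  PREDICT(L → B x) = { 'b' }
  PREDICT(L → A B X) = { 'b' }
B, A have a single production, so nothing to check there.

Conflict found: Predict set conflict for X: { 'b' }
The grammar is NOT LL(1).

Answer: No. Predict set conflict for X: { 'b' }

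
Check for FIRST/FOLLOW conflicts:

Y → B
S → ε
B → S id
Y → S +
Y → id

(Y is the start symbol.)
No FIRST/FOLLOW conflicts.

A FIRST/FOLLOW conflict occurs when a non-terminal N has a nullable alternative N → β (β ⇒* ε) and another alternative N → α with FIRST(α) ∩ FOLLOW(N) ≠ ∅: on such a lookahead the parser cannot decide between expanding α and letting N vanish via β.

Nullable non-terminals: S.
S has a nullable alternative but only one production, so nothing to check.

B, Y have no nullable alternative, so no FIRST/FOLLOW check is needed there.

No FIRST/FOLLOW conflicts found.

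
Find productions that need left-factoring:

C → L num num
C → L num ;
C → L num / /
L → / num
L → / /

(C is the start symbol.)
Yes, C has productions with common prefix 'L num'; L has productions with common prefix '/'

Left-factoring is needed when two productions for the same non-terminal
share a common prefix on the right-hand side.

Productions for C:
  C → L num num
  C → L num ;
  C → L num / /
Productions for L:
  L → / num
  L → / /

Found common prefix 'L num' in productions for C
Found common prefix '/' in productions for L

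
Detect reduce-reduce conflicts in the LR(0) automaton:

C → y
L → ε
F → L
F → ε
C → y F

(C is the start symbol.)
A reduce-reduce conflict occurs when an LR(0) state has two complete items [A → α .] and [B → β .] — both call for a reduction, and with no lookahead the parser cannot choose between them.

Augment with C' → C and build the canonical LR(0) collection (I0 = CLOSURE({[C' → . C]}), then GOTO on every symbol after a dot until no new states appear). It has 5 states:
  I0: { [C → . y F], [C → . y], [C' → . C] }  — shift
  I1: { [C' → C .] }  — accept
  I2: { [C → y . F], [C → y .], [F → . L], [F → .], [L → .] }  — 3 reduces
  I3: { [C → y F .] }  — reduce
  I4: { [F → L .] }  — reduce

I2 contains complete items [C → y .], [F → .], [L → .] — reduce-reduce conflict.

Answer: Yes — I2: [C → y .] vs [F → .]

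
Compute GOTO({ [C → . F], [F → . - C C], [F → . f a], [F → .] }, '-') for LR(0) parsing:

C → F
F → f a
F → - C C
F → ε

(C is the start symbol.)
{ [C → . F], [F → - . C C], [F → . - C C], [F → . f a], [F → .] }

GOTO(I, '-') = CLOSURE({ [A → αX.β] : [A → α.Xβ] ∈ I, X = '-' })

Items with dot before '-', with the dot advanced:
  [F → . - C C] → [F → - . C C]
Closure of the advanced items:
  [F → - . C C] has the dot before C: add [C → . F]
  [C → . F] has the dot before F: add [F → . f a], [F → . - C C], [F → .]

GOTO = { [C → . F], [F → - . C C], [F → . - C C], [F → . f a], [F → .] }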